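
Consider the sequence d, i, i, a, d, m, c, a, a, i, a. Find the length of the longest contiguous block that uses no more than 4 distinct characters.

add d: window [d] (1 distinct), len 1
add i: window [d, i] (2 distinct), len 2
add i: window [d, i, i] (2 distinct), len 3
add a: window [d, i, i, a] (3 distinct), len 4
add d: window [d, i, i, a, d] (3 distinct), len 5
add m: window [d, i, i, a, d, m] (4 distinct), len 6
add c: window [a, d, m, c] (4 distinct), len 4
add a: window [a, d, m, c, a] (4 distinct), len 5
add a: window [a, d, m, c, a, a] (4 distinct), len 6
add i: window [m, c, a, a, i] (4 distinct), len 5
add a: window [m, c, a, a, i, a] (4 distinct), len 6
Longest length with ≤4 distinct: 6.

6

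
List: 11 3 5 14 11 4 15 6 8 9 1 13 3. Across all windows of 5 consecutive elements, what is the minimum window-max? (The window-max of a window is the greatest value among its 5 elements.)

13

(11, 3, 5, 14, 11) → max 14
(3, 5, 14, 11, 4) → max 14
(5, 14, 11, 4, 15) → max 15
(14, 11, 4, 15, 6) → max 15
(11, 4, 15, 6, 8) → max 15
(4, 15, 6, 8, 9) → max 15
(15, 6, 8, 9, 1) → max 15
(6, 8, 9, 1, 13) → max 13
(8, 9, 1, 13, 3) → max 13
Minimum of these is 13.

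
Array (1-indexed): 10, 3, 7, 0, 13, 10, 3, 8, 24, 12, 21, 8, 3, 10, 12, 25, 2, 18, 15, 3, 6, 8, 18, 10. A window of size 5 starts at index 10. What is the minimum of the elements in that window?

3

Elements at indices 10..14: 12, 21, 8, 3, 10
min(12, 21, 8, 3, 10) = 3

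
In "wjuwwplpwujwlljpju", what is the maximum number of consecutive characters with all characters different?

5

add w: [w] len 1
add j: [w, j] len 2
add u: [w, j, u] len 3
add w (repeat w, move left end past it): [j, u, w] len 3
add w (repeat w, move left end past it): [w] len 1
add p: [w, p] len 2
add l: [w, p, l] len 3
add p (repeat p, move left end past it): [l, p] len 2
add w: [l, p, w] len 3
add u: [l, p, w, u] len 4
add j: [l, p, w, u, j] len 5
add w (repeat w, move left end past it): [u, j, w] len 3
add l: [u, j, w, l] len 4
add l (repeat l, move left end past it): [l] len 1
add j: [l, j] len 2
add p: [l, j, p] len 3
add j (repeat j, move left end past it): [p, j] len 2
add u: [p, j, u] len 3
Longest all-distinct length: 5.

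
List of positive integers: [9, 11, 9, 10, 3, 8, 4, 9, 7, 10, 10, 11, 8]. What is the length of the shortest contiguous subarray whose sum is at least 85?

11

add 9: running sum 9 < 85
add 11: running sum 20 < 85
add 9: running sum 29 < 85
add 10: running sum 39 < 85
add 3: running sum 42 < 85
add 8: running sum 50 < 85
add 4: running sum 54 < 85
add 9: running sum 63 < 85
add 7: running sum 70 < 85
add 10: running sum 80 < 85
end 10: [9, 11, 9, 10, 3, 8, 4, 9, 7, 10, 10] sum 90, len 11
end 11: [11, 9, 10, 3, 8, 4, 9, 7, 10, 10, 11] sum 92, len 11
end 12: [9, 10, 3, 8, 4, 9, 7, 10, 10, 11, 8] sum 89, len 11
Shortest qualifying length: 11.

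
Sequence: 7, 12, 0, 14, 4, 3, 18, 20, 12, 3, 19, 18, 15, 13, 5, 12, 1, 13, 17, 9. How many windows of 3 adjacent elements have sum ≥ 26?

13

7 12 0 → sum 19
12 0 14 → sum 26  ≥ 26 ✓
0 14 4 → sum 18
14 4 3 → sum 21
4 3 18 → sum 25
3 18 20 → sum 41  ≥ 26 ✓
18 20 12 → sum 50  ≥ 26 ✓
20 12 3 → sum 35  ≥ 26 ✓
12 3 19 → sum 34  ≥ 26 ✓
3 19 18 → sum 40  ≥ 26 ✓
19 18 15 → sum 52  ≥ 26 ✓
18 15 13 → sum 46  ≥ 26 ✓
15 13 5 → sum 33  ≥ 26 ✓
13 5 12 → sum 30  ≥ 26 ✓
5 12 1 → sum 18
12 1 13 → sum 26  ≥ 26 ✓
1 13 17 → sum 31  ≥ 26 ✓
13 17 9 → sum 39  ≥ 26 ✓
13 windows satisfy the condition.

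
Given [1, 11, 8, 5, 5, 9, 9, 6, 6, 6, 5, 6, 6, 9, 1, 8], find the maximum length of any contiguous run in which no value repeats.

add 1: [1] len 1
add 11: [1, 11] len 2
add 8: [1, 11, 8] len 3
add 5: [1, 11, 8, 5] len 4
add 5 (repeat 5, move left end past it): [5] len 1
add 9: [5, 9] len 2
add 9 (repeat 9, move left end past it): [9] len 1
add 6: [9, 6] len 2
add 6 (repeat 6, move left end past it): [6] len 1
add 6 (repeat 6, move left end past it): [6] len 1
add 5: [6, 5] len 2
add 6 (repeat 6, move left end past it): [5, 6] len 2
add 6 (repeat 6, move left end past it): [6] len 1
add 9: [6, 9] len 2
add 1: [6, 9, 1] len 3
add 8: [6, 9, 1, 8] len 4
Longest all-distinct length: 4.

4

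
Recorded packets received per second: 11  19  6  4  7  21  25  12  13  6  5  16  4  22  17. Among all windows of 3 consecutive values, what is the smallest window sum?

17

(11, 19, 6) → sum 36
(19, 6, 4) → sum 29
(6, 4, 7) → sum 17
(4, 7, 21) → sum 32
(7, 21, 25) → sum 53
(21, 25, 12) → sum 58
(25, 12, 13) → sum 50
(12, 13, 6) → sum 31
(13, 6, 5) → sum 24
(6, 5, 16) → sum 27
(5, 16, 4) → sum 25
(16, 4, 22) → sum 42
(4, 22, 17) → sum 43
Smallest of these is 17.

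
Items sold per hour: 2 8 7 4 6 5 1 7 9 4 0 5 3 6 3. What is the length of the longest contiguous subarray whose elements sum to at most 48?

10

Extend to the right; shrink from the left whenever the sum exceeds 48:
add 2: [2] sum 2, len 1
add 8: [2, 8] sum 10, len 2
add 7: [2, 8, 7] sum 17, len 3
add 4: [2, 8, 7, 4] sum 21, len 4
add 6: [2, 8, 7, 4, 6] sum 27, len 5
add 5: [2, 8, 7, 4, 6, 5] sum 32, len 6
add 1: [2, 8, 7, 4, 6, 5, 1] sum 33, len 7
add 7: [2, 8, 7, 4, 6, 5, 1, 7] sum 40, len 8
add 9: [8, 7, 4, 6, 5, 1, 7, 9] sum 47, len 8
add 4: [7, 4, 6, 5, 1, 7, 9, 4] sum 43, len 8
add 0: [7, 4, 6, 5, 1, 7, 9, 4, 0] sum 43, len 9
add 5: [7, 4, 6, 5, 1, 7, 9, 4, 0, 5] sum 48, len 10
add 3: [4, 6, 5, 1, 7, 9, 4, 0, 5, 3] sum 44, len 10
add 6: [6, 5, 1, 7, 9, 4, 0, 5, 3, 6] sum 46, len 10
add 3: [5, 1, 7, 9, 4, 0, 5, 3, 6, 3] sum 43, len 10
Longest length seen: 10.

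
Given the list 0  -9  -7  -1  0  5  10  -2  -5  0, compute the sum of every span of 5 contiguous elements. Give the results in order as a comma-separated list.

-17, -12, 7, 12, 8, 8

[0, -9, -7, -1, 0] → sum -17
[-9, -7, -1, 0, 5] → sum -12
[-7, -1, 0, 5, 10] → sum 7
[-1, 0, 5, 10, -2] → sum 12
[0, 5, 10, -2, -5] → sum 8
[5, 10, -2, -5, 0] → sum 8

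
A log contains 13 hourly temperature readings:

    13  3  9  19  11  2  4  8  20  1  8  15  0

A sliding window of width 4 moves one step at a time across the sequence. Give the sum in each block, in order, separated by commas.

44, 42, 41, 36, 25, 34, 33, 37, 44, 24

(13, 3, 9, 19) → sum 44
(3, 9, 19, 11) → sum 42
(9, 19, 11, 2) → sum 41
(19, 11, 2, 4) → sum 36
(11, 2, 4, 8) → sum 25
(2, 4, 8, 20) → sum 34
(4, 8, 20, 1) → sum 33
(8, 20, 1, 8) → sum 37
(20, 1, 8, 15) → sum 44
(1, 8, 15, 0) → sum 24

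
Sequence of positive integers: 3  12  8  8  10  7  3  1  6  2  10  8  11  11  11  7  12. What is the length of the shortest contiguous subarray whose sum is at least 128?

17

add 3: running sum 3 < 128
add 12: running sum 15 < 128
add 8: running sum 23 < 128
add 8: running sum 31 < 128
add 10: running sum 41 < 128
add 7: running sum 48 < 128
add 3: running sum 51 < 128
add 1: running sum 52 < 128
add 6: running sum 58 < 128
add 2: running sum 60 < 128
add 10: running sum 70 < 128
add 8: running sum 78 < 128
add 11: running sum 89 < 128
add 11: running sum 100 < 128
add 11: running sum 111 < 128
add 7: running sum 118 < 128
add 12: shortest ending here [3, 12, 8, 8, 10, 7, 3, 1, 6, 2, 10, 8, 11, 11, 11, 7, 12] sum 130, len 17
Shortest qualifying length: 17.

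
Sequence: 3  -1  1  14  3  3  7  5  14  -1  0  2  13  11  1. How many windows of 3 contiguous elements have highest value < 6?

3 -1 1 → max 3  < 6 ✓
-1 1 14 → max 14
1 14 3 → max 14
14 3 3 → max 14
3 3 7 → max 7
3 7 5 → max 7
7 5 14 → max 14
5 14 -1 → max 14
14 -1 0 → max 14
-1 0 2 → max 2  < 6 ✓
0 2 13 → max 13
2 13 11 → max 13
13 11 1 → max 13
2 windows satisfy the condition.

2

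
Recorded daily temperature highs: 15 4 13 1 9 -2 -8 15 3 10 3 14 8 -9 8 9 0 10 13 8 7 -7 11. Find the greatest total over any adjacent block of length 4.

38

15 4 13 1 → sum 33
4 13 1 9 → sum 27
13 1 9 -2 → sum 21
1 9 -2 -8 → sum 0
9 -2 -8 15 → sum 14
-2 -8 15 3 → sum 8
-8 15 3 10 → sum 20
15 3 10 3 → sum 31
3 10 3 14 → sum 30
10 3 14 8 → sum 35
3 14 8 -9 → sum 16
14 8 -9 8 → sum 21
8 -9 8 9 → sum 16
-9 8 9 0 → sum 8
8 9 0 10 → sum 27
9 0 10 13 → sum 32
0 10 13 8 → sum 31
10 13 8 7 → sum 38
13 8 7 -7 → sum 21
8 7 -7 11 → sum 19
Greatest of these is 38.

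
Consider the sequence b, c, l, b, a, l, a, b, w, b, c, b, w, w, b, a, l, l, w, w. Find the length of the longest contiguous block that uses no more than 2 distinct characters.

Extend right; when distinct count exceeds 2, shrink from the left:
add b: window [b] (1 distinct), len 1
add c: window [b, c] (2 distinct), len 2
add l: window [c, l] (2 distinct), len 2
add b: window [l, b] (2 distinct), len 2
add a: window [b, a] (2 distinct), len 2
add l: window [a, l] (2 distinct), len 2
add a: window [a, l, a] (2 distinct), len 3
add b: window [a, b] (2 distinct), len 2
add w: window [b, w] (2 distinct), len 2
add b: window [b, w, b] (2 distinct), len 3
add c: window [b, c] (2 distinct), len 2
add b: window [b, c, b] (2 distinct), len 3
add w: window [b, w] (2 distinct), len 2
add w: window [b, w, w] (2 distinct), len 3
add b: window [b, w, w, b] (2 distinct), len 4
add a: window [b, a] (2 distinct), len 2
add l: window [a, l] (2 distinct), len 2
add l: window [a, l, l] (2 distinct), len 3
add w: window [l, l, w] (2 distinct), len 3
add w: window [l, l, w, w] (2 distinct), len 4
Longest length with ≤2 distinct: 4.

4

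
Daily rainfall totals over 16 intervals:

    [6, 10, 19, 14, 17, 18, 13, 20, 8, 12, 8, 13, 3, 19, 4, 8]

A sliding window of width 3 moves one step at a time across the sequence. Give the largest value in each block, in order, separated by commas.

19, 19, 19, 18, 18, 20, 20, 20, 12, 13, 13, 19, 19, 19

(6, 10, 19) → max 19
(10, 19, 14) → max 19
(19, 14, 17) → max 19
(14, 17, 18) → max 18
(17, 18, 13) → max 18
(18, 13, 20) → max 20
(13, 20, 8) → max 20
(20, 8, 12) → max 20
(8, 12, 8) → max 12
(12, 8, 13) → max 13
(8, 13, 3) → max 13
(13, 3, 19) → max 19
(3, 19, 4) → max 19
(19, 4, 8) → max 19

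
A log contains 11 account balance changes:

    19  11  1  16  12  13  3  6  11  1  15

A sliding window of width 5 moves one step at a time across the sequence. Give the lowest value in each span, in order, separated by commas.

19 11 1 16 12 → min 1
11 1 16 12 13 → min 1
1 16 12 13 3 → min 1
16 12 13 3 6 → min 3
12 13 3 6 11 → min 3
13 3 6 11 1 → min 1
3 6 11 1 15 → min 1

1, 1, 1, 3, 3, 1, 1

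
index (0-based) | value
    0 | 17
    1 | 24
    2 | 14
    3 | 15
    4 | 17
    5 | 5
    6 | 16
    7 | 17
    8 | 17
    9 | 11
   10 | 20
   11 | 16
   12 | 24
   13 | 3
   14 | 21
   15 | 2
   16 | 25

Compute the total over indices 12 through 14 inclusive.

Elements at indices 12..14: 24, 3, 21
sum(24, 3, 21) = 48

48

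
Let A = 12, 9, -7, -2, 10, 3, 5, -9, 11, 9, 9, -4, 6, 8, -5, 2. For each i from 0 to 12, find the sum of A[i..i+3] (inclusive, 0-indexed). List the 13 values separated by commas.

12, 10, 4, 16, 9, 10, 16, 20, 25, 20, 19, 5, 11

Sliding a size-4 window across the 16 values:
(12, 9, -7, -2) → sum 12
(9, -7, -2, 10) → sum 10
(-7, -2, 10, 3) → sum 4
(-2, 10, 3, 5) → sum 16
(10, 3, 5, -9) → sum 9
(3, 5, -9, 11) → sum 10
(5, -9, 11, 9) → sum 16
(-9, 11, 9, 9) → sum 20
(11, 9, 9, -4) → sum 25
(9, 9, -4, 6) → sum 20
(9, -4, 6, 8) → sum 19
(-4, 6, 8, -5) → sum 5
(6, 8, -5, 2) → sum 11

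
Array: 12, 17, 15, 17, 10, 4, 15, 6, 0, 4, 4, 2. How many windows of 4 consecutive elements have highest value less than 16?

5

[12, 17, 15, 17] → max 17
[17, 15, 17, 10] → max 17
[15, 17, 10, 4] → max 17
[17, 10, 4, 15] → max 17
[10, 4, 15, 6] → max 15  < 16 ✓
[4, 15, 6, 0] → max 15  < 16 ✓
[15, 6, 0, 4] → max 15  < 16 ✓
[6, 0, 4, 4] → max 6  < 16 ✓
[0, 4, 4, 2] → max 4  < 16 ✓
5 windows satisfy the condition.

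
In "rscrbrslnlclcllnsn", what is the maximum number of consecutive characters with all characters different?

add r: [r] len 1
add s: [r, s] len 2
add c: [r, s, c] len 3
add r (repeat r, move left end past it): [s, c, r] len 3
add b: [s, c, r, b] len 4
add r (repeat r, move left end past it): [b, r] len 2
add s: [b, r, s] len 3
add l: [b, r, s, l] len 4
add n: [b, r, s, l, n] len 5
add l (repeat l, move left end past it): [n, l] len 2
add c: [n, l, c] len 3
add l (repeat l, move left end past it): [c, l] len 2
add c (repeat c, move left end past it): [l, c] len 2
add l (repeat l, move left end past it): [c, l] len 2
add l (repeat l, move left end past it): [l] len 1
add n: [l, n] len 2
add s: [l, n, s] len 3
add n (repeat n, move left end past it): [s, n] len 2
Longest all-distinct length: 5.

5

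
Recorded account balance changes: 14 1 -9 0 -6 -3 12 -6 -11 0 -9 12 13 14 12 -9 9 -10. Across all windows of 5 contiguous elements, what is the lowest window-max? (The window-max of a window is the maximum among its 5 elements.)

14 1 -9 0 -6 → max 14
1 -9 0 -6 -3 → max 1
-9 0 -6 -3 12 → max 12
0 -6 -3 12 -6 → max 12
-6 -3 12 -6 -11 → max 12
-3 12 -6 -11 0 → max 12
12 -6 -11 0 -9 → max 12
-6 -11 0 -9 12 → max 12
-11 0 -9 12 13 → max 13
0 -9 12 13 14 → max 14
-9 12 13 14 12 → max 14
12 13 14 12 -9 → max 14
13 14 12 -9 9 → max 14
14 12 -9 9 -10 → max 14
Lowest of these is 1.

1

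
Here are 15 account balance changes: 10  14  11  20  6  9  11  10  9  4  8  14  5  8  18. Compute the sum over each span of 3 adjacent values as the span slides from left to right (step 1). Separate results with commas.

35, 45, 37, 35, 26, 30, 30, 23, 21, 26, 27, 27, 31

10 14 11 → sum 35
14 11 20 → sum 45
11 20 6 → sum 37
20 6 9 → sum 35
6 9 11 → sum 26
9 11 10 → sum 30
11 10 9 → sum 30
10 9 4 → sum 23
9 4 8 → sum 21
4 8 14 → sum 26
8 14 5 → sum 27
14 5 8 → sum 27
5 8 18 → sum 31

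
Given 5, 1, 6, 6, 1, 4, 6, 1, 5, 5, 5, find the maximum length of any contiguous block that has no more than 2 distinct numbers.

Extend right; when distinct count exceeds 2, shrink from the left:
[5] 1 distinct, len 1
[5, 1] 2 distinct, len 2
[1, 6] 2 distinct, len 2
[1, 6, 6] 2 distinct, len 3
[1, 6, 6, 1] 2 distinct, len 4
[1, 4] 2 distinct, len 2
[4, 6] 2 distinct, len 2
[6, 1] 2 distinct, len 2
[1, 5] 2 distinct, len 2
[1, 5, 5] 2 distinct, len 3
[1, 5, 5, 5] 2 distinct, len 4
Longest length with ≤2 distinct: 4.

4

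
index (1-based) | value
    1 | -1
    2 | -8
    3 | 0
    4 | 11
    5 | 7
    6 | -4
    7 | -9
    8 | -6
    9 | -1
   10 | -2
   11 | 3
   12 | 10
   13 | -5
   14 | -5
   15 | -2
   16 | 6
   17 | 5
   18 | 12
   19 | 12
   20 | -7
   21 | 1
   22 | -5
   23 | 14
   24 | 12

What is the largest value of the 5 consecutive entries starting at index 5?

7

Elements at indices 5..9: 7, -4, -9, -6, -1
max(7, -4, -9, -6, -1) = 7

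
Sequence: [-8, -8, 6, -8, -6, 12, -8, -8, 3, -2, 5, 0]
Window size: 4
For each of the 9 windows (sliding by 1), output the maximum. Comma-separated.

[-8, -8, 6, -8] → max 6
[-8, 6, -8, -6] → max 6
[6, -8, -6, 12] → max 12
[-8, -6, 12, -8] → max 12
[-6, 12, -8, -8] → max 12
[12, -8, -8, 3] → max 12
[-8, -8, 3, -2] → max 3
[-8, 3, -2, 5] → max 5
[3, -2, 5, 0] → max 5

6, 6, 12, 12, 12, 12, 3, 5, 5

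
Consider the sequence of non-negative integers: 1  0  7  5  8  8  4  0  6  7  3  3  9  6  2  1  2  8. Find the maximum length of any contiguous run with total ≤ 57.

Extend to the right; shrink from the left whenever the sum exceeds 57:
[1] sum 1 len 1
[1, 0] sum 1 len 2
[1, 0, 7] sum 8 len 3
[1, 0, 7, 5] sum 13 len 4
[1, 0, 7, 5, 8] sum 21 len 5
[1, 0, 7, 5, 8, 8] sum 29 len 6
[1, 0, 7, 5, 8, 8, 4] sum 33 len 7
[1, 0, 7, 5, 8, 8, 4, 0] sum 33 len 8
[1, 0, 7, 5, 8, 8, 4, 0, 6] sum 39 len 9
[1, 0, 7, 5, 8, 8, 4, 0, 6, 7] sum 46 len 10
[1, 0, 7, 5, 8, 8, 4, 0, 6, 7, 3] sum 49 len 11
[1, 0, 7, 5, 8, 8, 4, 0, 6, 7, 3, 3] sum 52 len 12
[5, 8, 8, 4, 0, 6, 7, 3, 3, 9] sum 53 len 10
[8, 8, 4, 0, 6, 7, 3, 3, 9, 6] sum 54 len 10
[8, 8, 4, 0, 6, 7, 3, 3, 9, 6, 2] sum 56 len 11
[8, 8, 4, 0, 6, 7, 3, 3, 9, 6, 2, 1] sum 57 len 12
[8, 4, 0, 6, 7, 3, 3, 9, 6, 2, 1, 2] sum 51 len 12
[4, 0, 6, 7, 3, 3, 9, 6, 2, 1, 2, 8] sum 51 len 12
Longest length seen: 12.

12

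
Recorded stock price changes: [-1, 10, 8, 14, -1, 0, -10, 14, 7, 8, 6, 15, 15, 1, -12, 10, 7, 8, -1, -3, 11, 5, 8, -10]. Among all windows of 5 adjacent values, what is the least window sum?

Window sums for each of the 20 positions:
-1 10 8 14 -1 → sum 30
10 8 14 -1 0 → sum 31
8 14 -1 0 -10 → sum 11
14 -1 0 -10 14 → sum 17
-1 0 -10 14 7 → sum 10
0 -10 14 7 8 → sum 19
-10 14 7 8 6 → sum 25
14 7 8 6 15 → sum 50
7 8 6 15 15 → sum 51
8 6 15 15 1 → sum 45
6 15 15 1 -12 → sum 25
15 15 1 -12 10 → sum 29
15 1 -12 10 7 → sum 21
1 -12 10 7 8 → sum 14
-12 10 7 8 -1 → sum 12
10 7 8 -1 -3 → sum 21
7 8 -1 -3 11 → sum 22
8 -1 -3 11 5 → sum 20
-1 -3 11 5 8 → sum 20
-3 11 5 8 -10 → sum 11
Least of these is 10.

10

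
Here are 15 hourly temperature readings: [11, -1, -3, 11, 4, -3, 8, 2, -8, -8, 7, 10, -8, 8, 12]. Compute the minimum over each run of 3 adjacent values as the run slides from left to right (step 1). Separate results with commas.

11 -1 -3 → min -3
-1 -3 11 → min -3
-3 11 4 → min -3
11 4 -3 → min -3
4 -3 8 → min -3
-3 8 2 → min -3
8 2 -8 → min -8
2 -8 -8 → min -8
-8 -8 7 → min -8
-8 7 10 → min -8
7 10 -8 → min -8
10 -8 8 → min -8
-8 8 12 → min -8

-3, -3, -3, -3, -3, -3, -8, -8, -8, -8, -8, -8, -8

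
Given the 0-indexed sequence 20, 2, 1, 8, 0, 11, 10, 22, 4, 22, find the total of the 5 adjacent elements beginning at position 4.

Elements at indices 4..8: 0, 11, 10, 22, 4
sum(0, 11, 10, 22, 4) = 47

47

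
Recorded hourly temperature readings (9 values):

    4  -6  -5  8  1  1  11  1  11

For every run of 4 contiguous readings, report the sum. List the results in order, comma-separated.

[4, -6, -5, 8] → sum 1
[-6, -5, 8, 1] → sum -2
[-5, 8, 1, 1] → sum 5
[8, 1, 1, 11] → sum 21
[1, 1, 11, 1] → sum 14
[1, 11, 1, 11] → sum 24

1, -2, 5, 21, 14, 24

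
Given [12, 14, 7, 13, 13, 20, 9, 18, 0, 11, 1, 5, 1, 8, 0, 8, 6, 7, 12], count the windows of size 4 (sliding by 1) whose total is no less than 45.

[12, 14, 7, 13] → sum 46  ≥ 45 ✓
[14, 7, 13, 13] → sum 47  ≥ 45 ✓
[7, 13, 13, 20] → sum 53  ≥ 45 ✓
[13, 13, 20, 9] → sum 55  ≥ 45 ✓
[13, 20, 9, 18] → sum 60  ≥ 45 ✓
[20, 9, 18, 0] → sum 47  ≥ 45 ✓
[9, 18, 0, 11] → sum 38
[18, 0, 11, 1] → sum 30
[0, 11, 1, 5] → sum 17
[11, 1, 5, 1] → sum 18
[1, 5, 1, 8] → sum 15
[5, 1, 8, 0] → sum 14
[1, 8, 0, 8] → sum 17
[8, 0, 8, 6] → sum 22
[0, 8, 6, 7] → sum 21
[8, 6, 7, 12] → sum 33
6 windows satisfy the condition.

6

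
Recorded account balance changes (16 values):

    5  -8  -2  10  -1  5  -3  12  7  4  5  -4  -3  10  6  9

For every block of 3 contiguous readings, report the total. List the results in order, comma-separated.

5 -8 -2 → sum -5
-8 -2 10 → sum 0
-2 10 -1 → sum 7
10 -1 5 → sum 14
-1 5 -3 → sum 1
5 -3 12 → sum 14
-3 12 7 → sum 16
12 7 4 → sum 23
7 4 5 → sum 16
4 5 -4 → sum 5
5 -4 -3 → sum -2
-4 -3 10 → sum 3
-3 10 6 → sum 13
10 6 9 → sum 25

-5, 0, 7, 14, 1, 14, 16, 23, 16, 5, -2, 3, 13, 25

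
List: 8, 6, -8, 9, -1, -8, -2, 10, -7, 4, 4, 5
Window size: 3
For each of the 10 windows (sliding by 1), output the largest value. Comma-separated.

Sliding a size-3 window across the 12 values:
[8, 6, -8] → max 8
[6, -8, 9] → max 9
[-8, 9, -1] → max 9
[9, -1, -8] → max 9
[-1, -8, -2] → max -1
[-8, -2, 10] → max 10
[-2, 10, -7] → max 10
[10, -7, 4] → max 10
[-7, 4, 4] → max 4
[4, 4, 5] → max 5

8, 9, 9, 9, -1, 10, 10, 10, 4, 5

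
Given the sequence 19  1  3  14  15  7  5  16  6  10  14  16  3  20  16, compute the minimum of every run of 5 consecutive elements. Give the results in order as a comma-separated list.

(19, 1, 3, 14, 15) → min 1
(1, 3, 14, 15, 7) → min 1
(3, 14, 15, 7, 5) → min 3
(14, 15, 7, 5, 16) → min 5
(15, 7, 5, 16, 6) → min 5
(7, 5, 16, 6, 10) → min 5
(5, 16, 6, 10, 14) → min 5
(16, 6, 10, 14, 16) → min 6
(6, 10, 14, 16, 3) → min 3
(10, 14, 16, 3, 20) → min 3
(14, 16, 3, 20, 16) → min 3

1, 1, 3, 5, 5, 5, 5, 6, 3, 3, 3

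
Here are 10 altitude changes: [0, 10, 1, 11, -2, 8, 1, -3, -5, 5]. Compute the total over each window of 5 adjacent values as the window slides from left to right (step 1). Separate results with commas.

20, 28, 19, 15, -1, 6

Sliding a size-5 window across the 10 values:
[0, 10, 1, 11, -2] → sum 20
[10, 1, 11, -2, 8] → sum 28
[1, 11, -2, 8, 1] → sum 19
[11, -2, 8, 1, -3] → sum 15
[-2, 8, 1, -3, -5] → sum -1
[8, 1, -3, -5, 5] → sum 6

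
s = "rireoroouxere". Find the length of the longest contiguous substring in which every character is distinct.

5

[r] len 1
[r, i] len 2
[i, r] len 2
[i, r, e] len 3
[i, r, e, o] len 4
[e, o, r] len 3
[r, o] len 2
[o] len 1
[o, u] len 2
[o, u, x] len 3
[o, u, x, e] len 4
[o, u, x, e, r] len 5
[r, e] len 2
Longest all-distinct length: 5.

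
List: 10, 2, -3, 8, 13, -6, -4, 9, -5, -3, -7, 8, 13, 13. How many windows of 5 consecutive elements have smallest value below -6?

[10, 2, -3, 8, 13] → min -3
[2, -3, 8, 13, -6] → min -6
[-3, 8, 13, -6, -4] → min -6
[8, 13, -6, -4, 9] → min -6
[13, -6, -4, 9, -5] → min -6
[-6, -4, 9, -5, -3] → min -6
[-4, 9, -5, -3, -7] → min -7  < -6 ✓
[9, -5, -3, -7, 8] → min -7  < -6 ✓
[-5, -3, -7, 8, 13] → min -7  < -6 ✓
[-3, -7, 8, 13, 13] → min -7  < -6 ✓
4 windows satisfy the condition.

4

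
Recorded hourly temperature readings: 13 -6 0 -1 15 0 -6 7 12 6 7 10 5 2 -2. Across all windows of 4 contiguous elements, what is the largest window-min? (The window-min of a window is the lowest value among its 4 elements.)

[13, -6, 0, -1] → min -6
[-6, 0, -1, 15] → min -6
[0, -1, 15, 0] → min -1
[-1, 15, 0, -6] → min -6
[15, 0, -6, 7] → min -6
[0, -6, 7, 12] → min -6
[-6, 7, 12, 6] → min -6
[7, 12, 6, 7] → min 6
[12, 6, 7, 10] → min 6
[6, 7, 10, 5] → min 5
[7, 10, 5, 2] → min 2
[10, 5, 2, -2] → min -2
Largest of these is 6.

6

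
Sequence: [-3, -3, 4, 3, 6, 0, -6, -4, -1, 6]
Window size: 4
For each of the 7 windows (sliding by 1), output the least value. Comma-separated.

Sliding a size-4 window across the 10 values:
[-3, -3, 4, 3] → min -3
[-3, 4, 3, 6] → min -3
[4, 3, 6, 0] → min 0
[3, 6, 0, -6] → min -6
[6, 0, -6, -4] → min -6
[0, -6, -4, -1] → min -6
[-6, -4, -1, 6] → min -6

-3, -3, 0, -6, -6, -6, -6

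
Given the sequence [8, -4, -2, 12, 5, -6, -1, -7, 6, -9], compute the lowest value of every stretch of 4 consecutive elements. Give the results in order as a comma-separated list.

-4, -4, -6, -6, -7, -7, -9

(8, -4, -2, 12) → min -4
(-4, -2, 12, 5) → min -4
(-2, 12, 5, -6) → min -6
(12, 5, -6, -1) → min -6
(5, -6, -1, -7) → min -7
(-6, -1, -7, 6) → min -7
(-1, -7, 6, -9) → min -9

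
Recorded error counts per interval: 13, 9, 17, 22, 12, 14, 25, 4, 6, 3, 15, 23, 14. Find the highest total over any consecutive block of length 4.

73

Each size-4 window and its sum:
(13, 9, 17, 22) → sum 61
(9, 17, 22, 12) → sum 60
(17, 22, 12, 14) → sum 65
(22, 12, 14, 25) → sum 73
(12, 14, 25, 4) → sum 55
(14, 25, 4, 6) → sum 49
(25, 4, 6, 3) → sum 38
(4, 6, 3, 15) → sum 28
(6, 3, 15, 23) → sum 47
(3, 15, 23, 14) → sum 55
Highest of these is 73.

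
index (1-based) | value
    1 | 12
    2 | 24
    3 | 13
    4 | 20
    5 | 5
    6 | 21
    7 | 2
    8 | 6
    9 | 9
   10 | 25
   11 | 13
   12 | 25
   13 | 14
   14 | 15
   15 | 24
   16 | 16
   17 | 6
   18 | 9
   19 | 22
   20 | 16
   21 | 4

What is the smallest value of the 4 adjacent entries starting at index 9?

9

Elements at indices 9..12: 9, 25, 13, 25
min(9, 25, 13, 25) = 9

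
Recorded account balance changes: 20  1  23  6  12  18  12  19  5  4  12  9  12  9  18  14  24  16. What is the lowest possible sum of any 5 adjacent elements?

42

20 1 23 6 12 → sum 62
1 23 6 12 18 → sum 60
23 6 12 18 12 → sum 71
6 12 18 12 19 → sum 67
12 18 12 19 5 → sum 66
18 12 19 5 4 → sum 58
12 19 5 4 12 → sum 52
19 5 4 12 9 → sum 49
5 4 12 9 12 → sum 42
4 12 9 12 9 → sum 46
12 9 12 9 18 → sum 60
9 12 9 18 14 → sum 62
12 9 18 14 24 → sum 77
9 18 14 24 16 → sum 81
Lowest of these is 42.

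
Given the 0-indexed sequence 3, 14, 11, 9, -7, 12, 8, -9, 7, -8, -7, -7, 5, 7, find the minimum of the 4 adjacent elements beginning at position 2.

-7

Elements at indices 2..5: 11, 9, -7, 12
min(11, 9, -7, 12) = -7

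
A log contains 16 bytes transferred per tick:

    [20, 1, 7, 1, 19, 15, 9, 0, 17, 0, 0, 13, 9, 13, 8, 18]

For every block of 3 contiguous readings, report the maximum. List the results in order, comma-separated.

20, 7, 19, 19, 19, 15, 17, 17, 17, 13, 13, 13, 13, 18

20 1 7 → max 20
1 7 1 → max 7
7 1 19 → max 19
1 19 15 → max 19
19 15 9 → max 19
15 9 0 → max 15
9 0 17 → max 17
0 17 0 → max 17
17 0 0 → max 17
0 0 13 → max 13
0 13 9 → max 13
13 9 13 → max 13
9 13 8 → max 13
13 8 18 → max 18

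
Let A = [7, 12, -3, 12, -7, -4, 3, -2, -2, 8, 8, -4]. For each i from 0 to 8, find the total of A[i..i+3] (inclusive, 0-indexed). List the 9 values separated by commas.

(7, 12, -3, 12) → sum 28
(12, -3, 12, -7) → sum 14
(-3, 12, -7, -4) → sum -2
(12, -7, -4, 3) → sum 4
(-7, -4, 3, -2) → sum -10
(-4, 3, -2, -2) → sum -5
(3, -2, -2, 8) → sum 7
(-2, -2, 8, 8) → sum 12
(-2, 8, 8, -4) → sum 10

28, 14, -2, 4, -10, -5, 7, 12, 10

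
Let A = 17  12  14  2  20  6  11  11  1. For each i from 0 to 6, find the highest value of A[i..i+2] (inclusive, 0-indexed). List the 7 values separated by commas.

17, 14, 20, 20, 20, 11, 11

[17, 12, 14] → max 17
[12, 14, 2] → max 14
[14, 2, 20] → max 20
[2, 20, 6] → max 20
[20, 6, 11] → max 20
[6, 11, 11] → max 11
[11, 11, 1] → max 11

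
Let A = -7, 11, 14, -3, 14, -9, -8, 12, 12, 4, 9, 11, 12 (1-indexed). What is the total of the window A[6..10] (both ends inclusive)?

Elements at indices 6..10: -9, -8, 12, 12, 4
sum(-9, -8, 12, 12, 4) = 11

11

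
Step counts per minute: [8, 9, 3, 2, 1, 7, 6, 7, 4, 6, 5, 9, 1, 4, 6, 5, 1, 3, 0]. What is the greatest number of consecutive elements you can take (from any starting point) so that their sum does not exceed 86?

18

add 8: [8] sum 8, len 1
add 9: [8, 9] sum 17, len 2
add 3: [8, 9, 3] sum 20, len 3
add 2: [8, 9, 3, 2] sum 22, len 4
add 1: [8, 9, 3, 2, 1] sum 23, len 5
add 7: [8, 9, 3, 2, 1, 7] sum 30, len 6
add 6: [8, 9, 3, 2, 1, 7, 6] sum 36, len 7
add 7: [8, 9, 3, 2, 1, 7, 6, 7] sum 43, len 8
add 4: [8, 9, 3, 2, 1, 7, 6, 7, 4] sum 47, len 9
add 6: [8, 9, 3, 2, 1, 7, 6, 7, 4, 6] sum 53, len 10
add 5: [8, 9, 3, 2, 1, 7, 6, 7, 4, 6, 5] sum 58, len 11
add 9: [8, 9, 3, 2, 1, 7, 6, 7, 4, 6, 5, 9] sum 67, len 12
add 1: [8, 9, 3, 2, 1, 7, 6, 7, 4, 6, 5, 9, 1] sum 68, len 13
add 4: [8, 9, 3, 2, 1, 7, 6, 7, 4, 6, 5, 9, 1, 4] sum 72, len 14
add 6: [8, 9, 3, 2, 1, 7, 6, 7, 4, 6, 5, 9, 1, 4, 6] sum 78, len 15
add 5: [8, 9, 3, 2, 1, 7, 6, 7, 4, 6, 5, 9, 1, 4, 6, 5] sum 83, len 16
add 1: [8, 9, 3, 2, 1, 7, 6, 7, 4, 6, 5, 9, 1, 4, 6, 5, 1] sum 84, len 17
add 3: [9, 3, 2, 1, 7, 6, 7, 4, 6, 5, 9, 1, 4, 6, 5, 1, 3] sum 79, len 17
add 0: [9, 3, 2, 1, 7, 6, 7, 4, 6, 5, 9, 1, 4, 6, 5, 1, 3, 0] sum 79, len 18
Longest length seen: 18.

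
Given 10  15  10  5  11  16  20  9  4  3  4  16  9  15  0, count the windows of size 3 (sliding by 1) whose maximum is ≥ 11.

[10, 15, 10] → max 15  ≥ 11 ✓
[15, 10, 5] → max 15  ≥ 11 ✓
[10, 5, 11] → max 11  ≥ 11 ✓
[5, 11, 16] → max 16  ≥ 11 ✓
[11, 16, 20] → max 20  ≥ 11 ✓
[16, 20, 9] → max 20  ≥ 11 ✓
[20, 9, 4] → max 20  ≥ 11 ✓
[9, 4, 3] → max 9
[4, 3, 4] → max 4
[3, 4, 16] → max 16  ≥ 11 ✓
[4, 16, 9] → max 16  ≥ 11 ✓
[16, 9, 15] → max 16  ≥ 11 ✓
[9, 15, 0] → max 15  ≥ 11 ✓
11 windows satisfy the condition.

11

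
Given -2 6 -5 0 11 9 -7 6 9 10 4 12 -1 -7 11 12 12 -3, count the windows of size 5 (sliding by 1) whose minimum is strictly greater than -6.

4

[-2, 6, -5, 0, 11] → min -5  > -6 ✓
[6, -5, 0, 11, 9] → min -5  > -6 ✓
[-5, 0, 11, 9, -7] → min -7
[0, 11, 9, -7, 6] → min -7
[11, 9, -7, 6, 9] → min -7
[9, -7, 6, 9, 10] → min -7
[-7, 6, 9, 10, 4] → min -7
[6, 9, 10, 4, 12] → min 4  > -6 ✓
[9, 10, 4, 12, -1] → min -1  > -6 ✓
[10, 4, 12, -1, -7] → min -7
[4, 12, -1, -7, 11] → min -7
[12, -1, -7, 11, 12] → min -7
[-1, -7, 11, 12, 12] → min -7
[-7, 11, 12, 12, -3] → min -7
4 windows satisfy the condition.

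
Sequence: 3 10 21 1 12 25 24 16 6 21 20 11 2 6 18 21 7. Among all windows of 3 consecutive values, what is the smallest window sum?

19

Each size-3 window and its sum:
(3, 10, 21) → sum 34
(10, 21, 1) → sum 32
(21, 1, 12) → sum 34
(1, 12, 25) → sum 38
(12, 25, 24) → sum 61
(25, 24, 16) → sum 65
(24, 16, 6) → sum 46
(16, 6, 21) → sum 43
(6, 21, 20) → sum 47
(21, 20, 11) → sum 52
(20, 11, 2) → sum 33
(11, 2, 6) → sum 19
(2, 6, 18) → sum 26
(6, 18, 21) → sum 45
(18, 21, 7) → sum 46
Smallest of these is 19.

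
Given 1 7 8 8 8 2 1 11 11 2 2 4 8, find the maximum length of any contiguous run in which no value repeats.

4

[1] len 1
[1, 7] len 2
[1, 7, 8] len 3
[8] len 1
[8] len 1
[8, 2] len 2
[8, 2, 1] len 3
[8, 2, 1, 11] len 4
[11] len 1
[11, 2] len 2
[2] len 1
[2, 4] len 2
[2, 4, 8] len 3
Longest all-distinct length: 4.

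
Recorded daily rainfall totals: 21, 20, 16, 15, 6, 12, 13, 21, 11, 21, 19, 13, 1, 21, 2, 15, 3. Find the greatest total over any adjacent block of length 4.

72

Window sums for each of the 14 positions:
[21, 20, 16, 15] → sum 72
[20, 16, 15, 6] → sum 57
[16, 15, 6, 12] → sum 49
[15, 6, 12, 13] → sum 46
[6, 12, 13, 21] → sum 52
[12, 13, 21, 11] → sum 57
[13, 21, 11, 21] → sum 66
[21, 11, 21, 19] → sum 72
[11, 21, 19, 13] → sum 64
[21, 19, 13, 1] → sum 54
[19, 13, 1, 21] → sum 54
[13, 1, 21, 2] → sum 37
[1, 21, 2, 15] → sum 39
[21, 2, 15, 3] → sum 41
Greatest of these is 72.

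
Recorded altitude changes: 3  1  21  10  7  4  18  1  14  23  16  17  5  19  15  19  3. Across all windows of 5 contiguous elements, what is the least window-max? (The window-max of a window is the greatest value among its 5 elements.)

[3, 1, 21, 10, 7] → max 21
[1, 21, 10, 7, 4] → max 21
[21, 10, 7, 4, 18] → max 21
[10, 7, 4, 18, 1] → max 18
[7, 4, 18, 1, 14] → max 18
[4, 18, 1, 14, 23] → max 23
[18, 1, 14, 23, 16] → max 23
[1, 14, 23, 16, 17] → max 23
[14, 23, 16, 17, 5] → max 23
[23, 16, 17, 5, 19] → max 23
[16, 17, 5, 19, 15] → max 19
[17, 5, 19, 15, 19] → max 19
[5, 19, 15, 19, 3] → max 19
Least of these is 18.

18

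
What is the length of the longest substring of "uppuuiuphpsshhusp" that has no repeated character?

[u] len 1
[u, p] len 2
[p] len 1
[p, u] len 2
[u] len 1
[u, i] len 2
[i, u] len 2
[i, u, p] len 3
[i, u, p, h] len 4
[h, p] len 2
[h, p, s] len 3
[s] len 1
[s, h] len 2
[h] len 1
[h, u] len 2
[h, u, s] len 3
[h, u, s, p] len 4
Longest all-distinct length: 4.

4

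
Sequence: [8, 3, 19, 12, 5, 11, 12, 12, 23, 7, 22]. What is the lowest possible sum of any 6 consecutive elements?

Each size-6 window and its sum:
[8, 3, 19, 12, 5, 11] → sum 58
[3, 19, 12, 5, 11, 12] → sum 62
[19, 12, 5, 11, 12, 12] → sum 71
[12, 5, 11, 12, 12, 23] → sum 75
[5, 11, 12, 12, 23, 7] → sum 70
[11, 12, 12, 23, 7, 22] → sum 87
Lowest of these is 58.

58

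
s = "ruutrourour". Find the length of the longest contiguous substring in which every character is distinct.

4

add r: [r] len 1
add u: [r, u] len 2
add u (repeat u, move left end past it): [u] len 1
add t: [u, t] len 2
add r: [u, t, r] len 3
add o: [u, t, r, o] len 4
add u (repeat u, move left end past it): [t, r, o, u] len 4
add r (repeat r, move left end past it): [o, u, r] len 3
add o (repeat o, move left end past it): [u, r, o] len 3
add u (repeat u, move left end past it): [r, o, u] len 3
add r (repeat r, move left end past it): [o, u, r] len 3
Longest all-distinct length: 4.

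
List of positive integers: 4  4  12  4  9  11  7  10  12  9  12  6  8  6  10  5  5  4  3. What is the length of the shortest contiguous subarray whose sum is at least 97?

11

add 4: running sum 4 < 97
add 4: running sum 8 < 97
add 12: running sum 20 < 97
add 4: running sum 24 < 97
add 9: running sum 33 < 97
add 11: running sum 44 < 97
add 7: running sum 51 < 97
add 10: running sum 61 < 97
add 12: running sum 73 < 97
add 9: running sum 82 < 97
add 12: running sum 94 < 97
add 6: shortest ending here [4, 4, 12, 4, 9, 11, 7, 10, 12, 9, 12, 6] sum 100, len 12
add 8: shortest ending here [12, 4, 9, 11, 7, 10, 12, 9, 12, 6, 8] sum 100, len 11
add 6: shortest ending here [12, 4, 9, 11, 7, 10, 12, 9, 12, 6, 8, 6] sum 106, len 12
add 10: shortest ending here [9, 11, 7, 10, 12, 9, 12, 6, 8, 6, 10] sum 100, len 11
add 5: shortest ending here [9, 11, 7, 10, 12, 9, 12, 6, 8, 6, 10, 5] sum 105, len 12
add 5: shortest ending here [11, 7, 10, 12, 9, 12, 6, 8, 6, 10, 5, 5] sum 101, len 12
add 4: shortest ending here [11, 7, 10, 12, 9, 12, 6, 8, 6, 10, 5, 5, 4] sum 105, len 13
add 3: shortest ending here [7, 10, 12, 9, 12, 6, 8, 6, 10, 5, 5, 4, 3] sum 97, len 13
Shortest qualifying length: 11.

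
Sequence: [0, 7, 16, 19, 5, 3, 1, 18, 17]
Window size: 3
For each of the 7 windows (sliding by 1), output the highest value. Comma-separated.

[0, 7, 16] → max 16
[7, 16, 19] → max 19
[16, 19, 5] → max 19
[19, 5, 3] → max 19
[5, 3, 1] → max 5
[3, 1, 18] → max 18
[1, 18, 17] → max 18

16, 19, 19, 19, 5, 18, 18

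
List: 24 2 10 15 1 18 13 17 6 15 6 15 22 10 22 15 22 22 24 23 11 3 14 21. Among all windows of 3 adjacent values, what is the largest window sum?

69

Window sums for each of the 22 positions:
(24, 2, 10) → sum 36
(2, 10, 15) → sum 27
(10, 15, 1) → sum 26
(15, 1, 18) → sum 34
(1, 18, 13) → sum 32
(18, 13, 17) → sum 48
(13, 17, 6) → sum 36
(17, 6, 15) → sum 38
(6, 15, 6) → sum 27
(15, 6, 15) → sum 36
(6, 15, 22) → sum 43
(15, 22, 10) → sum 47
(22, 10, 22) → sum 54
(10, 22, 15) → sum 47
(22, 15, 22) → sum 59
(15, 22, 22) → sum 59
(22, 22, 24) → sum 68
(22, 24, 23) → sum 69
(24, 23, 11) → sum 58
(23, 11, 3) → sum 37
(11, 3, 14) → sum 28
(3, 14, 21) → sum 38
Largest of these is 69.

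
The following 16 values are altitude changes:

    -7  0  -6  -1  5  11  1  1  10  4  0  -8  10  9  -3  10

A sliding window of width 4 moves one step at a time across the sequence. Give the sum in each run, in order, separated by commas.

-14, -2, 9, 16, 18, 23, 16, 15, 6, 6, 11, 8, 26

-7 0 -6 -1 → sum -14
0 -6 -1 5 → sum -2
-6 -1 5 11 → sum 9
-1 5 11 1 → sum 16
5 11 1 1 → sum 18
11 1 1 10 → sum 23
1 1 10 4 → sum 16
1 10 4 0 → sum 15
10 4 0 -8 → sum 6
4 0 -8 10 → sum 6
0 -8 10 9 → sum 11
-8 10 9 -3 → sum 8
10 9 -3 10 → sum 26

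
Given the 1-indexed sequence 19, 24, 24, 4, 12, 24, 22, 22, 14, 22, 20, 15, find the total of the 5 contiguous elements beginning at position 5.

Elements at indices 5..9: 12, 24, 22, 22, 14
sum(12, 24, 22, 22, 14) = 94

94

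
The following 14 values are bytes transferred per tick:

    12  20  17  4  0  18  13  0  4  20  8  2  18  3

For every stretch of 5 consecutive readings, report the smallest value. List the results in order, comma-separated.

[12, 20, 17, 4, 0] → min 0
[20, 17, 4, 0, 18] → min 0
[17, 4, 0, 18, 13] → min 0
[4, 0, 18, 13, 0] → min 0
[0, 18, 13, 0, 4] → min 0
[18, 13, 0, 4, 20] → min 0
[13, 0, 4, 20, 8] → min 0
[0, 4, 20, 8, 2] → min 0
[4, 20, 8, 2, 18] → min 2
[20, 8, 2, 18, 3] → min 2

0, 0, 0, 0, 0, 0, 0, 0, 2, 2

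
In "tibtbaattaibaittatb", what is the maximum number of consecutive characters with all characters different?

4

[t] len 1
[t, i] len 2
[t, i, b] len 3
[i, b, t] len 3
[t, b] len 2
[t, b, a] len 3
[a] len 1
[a, t] len 2
[t] len 1
[t, a] len 2
[t, a, i] len 3
[t, a, i, b] len 4
[i, b, a] len 3
[b, a, i] len 3
[b, a, i, t] len 4
[t] len 1
[t, a] len 2
[a, t] len 2
[a, t, b] len 3
Longest all-distinct length: 4.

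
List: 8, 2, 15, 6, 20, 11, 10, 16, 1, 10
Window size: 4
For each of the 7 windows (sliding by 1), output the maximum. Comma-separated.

15, 20, 20, 20, 20, 16, 16

8 2 15 6 → max 15
2 15 6 20 → max 20
15 6 20 11 → max 20
6 20 11 10 → max 20
20 11 10 16 → max 20
11 10 16 1 → max 16
10 16 1 10 → max 16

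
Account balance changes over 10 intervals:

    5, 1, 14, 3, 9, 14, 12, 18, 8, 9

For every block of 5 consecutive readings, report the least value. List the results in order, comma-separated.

(5, 1, 14, 3, 9) → min 1
(1, 14, 3, 9, 14) → min 1
(14, 3, 9, 14, 12) → min 3
(3, 9, 14, 12, 18) → min 3
(9, 14, 12, 18, 8) → min 8
(14, 12, 18, 8, 9) → min 8

1, 1, 3, 3, 8, 8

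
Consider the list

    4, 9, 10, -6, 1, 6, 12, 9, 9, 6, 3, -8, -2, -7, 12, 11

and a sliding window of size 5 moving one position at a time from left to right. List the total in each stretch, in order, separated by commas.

18, 20, 23, 22, 37, 42, 39, 19, 8, -8, -2, 6

(4, 9, 10, -6, 1) → sum 18
(9, 10, -6, 1, 6) → sum 20
(10, -6, 1, 6, 12) → sum 23
(-6, 1, 6, 12, 9) → sum 22
(1, 6, 12, 9, 9) → sum 37
(6, 12, 9, 9, 6) → sum 42
(12, 9, 9, 6, 3) → sum 39
(9, 9, 6, 3, -8) → sum 19
(9, 6, 3, -8, -2) → sum 8
(6, 3, -8, -2, -7) → sum -8
(3, -8, -2, -7, 12) → sum -2
(-8, -2, -7, 12, 11) → sum 6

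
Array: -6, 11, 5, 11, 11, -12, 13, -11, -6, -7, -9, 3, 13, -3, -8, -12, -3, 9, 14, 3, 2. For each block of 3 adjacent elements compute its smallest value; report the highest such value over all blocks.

5

-6 11 5 → min -6
11 5 11 → min 5
5 11 11 → min 5
11 11 -12 → min -12
11 -12 13 → min -12
-12 13 -11 → min -12
13 -11 -6 → min -11
-11 -6 -7 → min -11
-6 -7 -9 → min -9
-7 -9 3 → min -9
-9 3 13 → min -9
3 13 -3 → min -3
13 -3 -8 → min -8
-3 -8 -12 → min -12
-8 -12 -3 → min -12
-12 -3 9 → min -12
-3 9 14 → min -3
9 14 3 → min 3
14 3 2 → min 2
Highest of these is 5.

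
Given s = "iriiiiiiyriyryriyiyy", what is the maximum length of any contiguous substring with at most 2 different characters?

8

[i] 1 distinct, len 1
[i, r] 2 distinct, len 2
[i, r, i] 2 distinct, len 3
[i, r, i, i] 2 distinct, len 4
[i, r, i, i, i] 2 distinct, len 5
[i, r, i, i, i, i] 2 distinct, len 6
[i, r, i, i, i, i, i] 2 distinct, len 7
[i, r, i, i, i, i, i, i] 2 distinct, len 8
[i, i, i, i, i, i, y] 2 distinct, len 7
[y, r] 2 distinct, len 2
[r, i] 2 distinct, len 2
[i, y] 2 distinct, len 2
[y, r] 2 distinct, len 2
[y, r, y] 2 distinct, len 3
[y, r, y, r] 2 distinct, len 4
[r, i] 2 distinct, len 2
[i, y] 2 distinct, len 2
[i, y, i] 2 distinct, len 3
[i, y, i, y] 2 distinct, len 4
[i, y, i, y, y] 2 distinct, len 5
Longest length with ≤2 distinct: 8.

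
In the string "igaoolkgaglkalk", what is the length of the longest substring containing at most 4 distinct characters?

10

Extend right; when distinct count exceeds 4, shrink from the left:
[i] 1 distinct, len 1
[i, g] 2 distinct, len 2
[i, g, a] 3 distinct, len 3
[i, g, a, o] 4 distinct, len 4
[i, g, a, o, o] 4 distinct, len 5
[g, a, o, o, l] 4 distinct, len 5
[a, o, o, l, k] 4 distinct, len 5
[o, o, l, k, g] 4 distinct, len 5
[l, k, g, a] 4 distinct, len 4
[l, k, g, a, g] 4 distinct, len 5
[l, k, g, a, g, l] 4 distinct, len 6
[l, k, g, a, g, l, k] 4 distinct, len 7
[l, k, g, a, g, l, k, a] 4 distinct, len 8
[l, k, g, a, g, l, k, a, l] 4 distinct, len 9
[l, k, g, a, g, l, k, a, l, k] 4 distinct, len 10
Longest length with ≤4 distinct: 10.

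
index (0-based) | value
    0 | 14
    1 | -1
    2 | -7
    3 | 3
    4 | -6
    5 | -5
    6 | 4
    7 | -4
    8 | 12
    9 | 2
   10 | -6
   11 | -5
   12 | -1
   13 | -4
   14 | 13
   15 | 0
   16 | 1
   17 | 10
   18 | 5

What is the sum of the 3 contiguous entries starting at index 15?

11

Elements at indices 15..17: 0, 1, 10
sum(0, 1, 10) = 11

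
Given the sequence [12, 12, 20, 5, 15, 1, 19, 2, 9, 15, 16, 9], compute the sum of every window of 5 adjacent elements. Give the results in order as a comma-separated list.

(12, 12, 20, 5, 15) → sum 64
(12, 20, 5, 15, 1) → sum 53
(20, 5, 15, 1, 19) → sum 60
(5, 15, 1, 19, 2) → sum 42
(15, 1, 19, 2, 9) → sum 46
(1, 19, 2, 9, 15) → sum 46
(19, 2, 9, 15, 16) → sum 61
(2, 9, 15, 16, 9) → sum 51

64, 53, 60, 42, 46, 46, 61, 51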